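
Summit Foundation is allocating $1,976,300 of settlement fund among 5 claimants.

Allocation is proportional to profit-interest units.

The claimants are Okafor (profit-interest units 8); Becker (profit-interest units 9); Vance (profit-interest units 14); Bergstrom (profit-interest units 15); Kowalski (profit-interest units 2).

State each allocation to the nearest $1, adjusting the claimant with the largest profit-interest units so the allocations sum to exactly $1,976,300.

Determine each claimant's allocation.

Total profit-interest units = 8 + 9 + 14 + 15 + 2 = 48.
Unrounded shares: Okafor 329,383.33; Becker 370,556.25; Vance 576,420.83; Bergstrom 617,593.75; Kowalski 82,345.83.
At nearest $1: Okafor $329,383; Becker $370,556; Vance $576,421; Bergstrom $617,594; Kowalski $82,346. Sum = $1,976,300.
Rounded total matches; no reconciliation needed.

Okafor: $329,383 | Becker: $370,556 | Vance: $576,421 | Bergstrom: $617,594 | Kowalski: $82,346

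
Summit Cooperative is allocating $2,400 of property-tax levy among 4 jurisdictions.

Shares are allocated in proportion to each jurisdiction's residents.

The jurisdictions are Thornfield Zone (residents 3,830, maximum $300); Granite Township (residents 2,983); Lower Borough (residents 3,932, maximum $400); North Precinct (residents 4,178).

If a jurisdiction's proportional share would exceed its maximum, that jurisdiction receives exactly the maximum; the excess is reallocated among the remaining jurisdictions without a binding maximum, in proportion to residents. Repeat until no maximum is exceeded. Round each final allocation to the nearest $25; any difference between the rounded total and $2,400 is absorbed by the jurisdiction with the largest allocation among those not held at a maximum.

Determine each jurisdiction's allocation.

Residents total: 14,923.
Proportional shares (ignoring caps): Thornfield Zone 615.96; Granite Township 479.74; Lower Borough 632.37; North Precinct 671.93.
Capped: Thornfield Zone ($300), Lower Borough ($400); balance $1,700 reallocated over remaining residents 7,161.
Remaining shares: Granite Township 708.16 → $700; North Precinct 991.84 → $1,000.

Thornfield Zone: $300 · Granite Township: $700 · Lower Borough: $400 · North Precinct: $1,000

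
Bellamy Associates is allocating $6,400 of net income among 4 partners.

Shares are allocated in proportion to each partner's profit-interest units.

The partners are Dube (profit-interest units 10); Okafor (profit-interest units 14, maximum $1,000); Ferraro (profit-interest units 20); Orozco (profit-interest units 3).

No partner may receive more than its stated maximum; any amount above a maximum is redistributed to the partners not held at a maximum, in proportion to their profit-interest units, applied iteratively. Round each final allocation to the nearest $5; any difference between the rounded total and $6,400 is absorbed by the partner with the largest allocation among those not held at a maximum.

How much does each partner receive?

Total profit-interest units = 47.
Unconstrained shares: Dube 1,361.70; Okafor 1,906.38; Ferraro 2,723.40; Orozco 408.51.
Held at cap: Okafor ($1,000); remaining pool $5,400 reallocated over remaining profit-interest units 33.
Redistributed shares: Dube 1,636.36 → $1,635; Ferraro 3,272.73 → $3,275; Orozco 490.91 → $490.

Dube: $1,635; Okafor: $1,000; Ferraro: $3,275; Orozco: $490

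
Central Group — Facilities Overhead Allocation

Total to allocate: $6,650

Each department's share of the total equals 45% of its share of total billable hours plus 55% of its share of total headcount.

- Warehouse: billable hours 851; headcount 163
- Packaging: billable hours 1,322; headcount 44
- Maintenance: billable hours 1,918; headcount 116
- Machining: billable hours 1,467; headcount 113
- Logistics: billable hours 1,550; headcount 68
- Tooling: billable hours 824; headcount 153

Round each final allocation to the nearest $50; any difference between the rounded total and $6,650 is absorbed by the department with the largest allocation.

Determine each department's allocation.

Totals — billable hours 7,932, headcount 657.
Blended shares (45% billable hours + 55% headcount): Warehouse 0.1847; Packaging 0.1118; Maintenance 0.2059; Machining 0.1778; Logistics 0.1449; Tooling 0.1748.
Pro-rata amounts: Warehouse 1,228.47; Packaging 743.70; Maintenance 1,369.37; Machining 1,182.52; Logistics 963.32; Tooling 1,162.62.
Rounded to nearest $50: Warehouse $1,250; Packaging $750; Maintenance $1,350; Machining $1,200; Logistics $950; Tooling $1,150. Sum = $6,650.
Rounded total matches; no reconciliation needed.

Warehouse: $1,250 · Packaging: $750 · Maintenance: $1,350 · Machining: $1,200 · Logistics: $950 · Tooling: $1,150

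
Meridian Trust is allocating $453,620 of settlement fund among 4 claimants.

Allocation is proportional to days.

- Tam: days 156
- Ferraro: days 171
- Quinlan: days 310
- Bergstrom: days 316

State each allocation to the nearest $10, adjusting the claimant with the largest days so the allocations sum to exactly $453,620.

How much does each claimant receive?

Days total: 156 + 171 + 310 + 316 = 953.
Pro-rata amounts: Tam 74,254.69; Ferraro 81,394.56; Quinlan 147,557.40; Bergstrom 150,413.35.
Rounded to nearest $10: Tam $74,250; Ferraro $81,390; Quinlan $147,560; Bergstrom $150,410. Sum = $453,610.
Difference $453,620 − $453,610 = +$10 applied to largest days (Bergstrom): Bergstrom becomes $150,420.

Tam: $74,250 · Ferraro: $81,390 · Quinlan: $147,560 · Bergstrom: $150,420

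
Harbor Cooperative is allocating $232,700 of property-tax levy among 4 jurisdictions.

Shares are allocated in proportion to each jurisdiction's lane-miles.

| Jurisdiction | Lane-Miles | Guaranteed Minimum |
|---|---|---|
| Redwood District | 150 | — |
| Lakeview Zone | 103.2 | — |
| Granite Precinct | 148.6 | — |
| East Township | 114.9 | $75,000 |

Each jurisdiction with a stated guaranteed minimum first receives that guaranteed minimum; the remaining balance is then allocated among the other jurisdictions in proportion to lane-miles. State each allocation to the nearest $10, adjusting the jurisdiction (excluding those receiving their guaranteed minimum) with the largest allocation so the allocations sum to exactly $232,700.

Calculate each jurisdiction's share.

Redwood District: $58,880 | Lakeview Zone: $40,500 | Granite Precinct: $58,320 | East Township: $75,000

Minimums first: East Township $75,000. Balance $157,700.
Balance split over remaining lane-miles 401.8: Redwood District 58,872.57 → $58,870; Lakeview Zone 40,504.33 → $40,500; Granite Precinct 58,323.10 → $58,320.
Rounding difference +$10 applied to Redwood District → $58,880.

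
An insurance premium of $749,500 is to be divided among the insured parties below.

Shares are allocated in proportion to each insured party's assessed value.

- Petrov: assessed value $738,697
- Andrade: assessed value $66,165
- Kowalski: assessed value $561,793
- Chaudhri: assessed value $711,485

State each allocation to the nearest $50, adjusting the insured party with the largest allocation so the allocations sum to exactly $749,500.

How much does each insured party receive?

Petrov: $266,450; Andrade: $23,850; Kowalski: $202,600; Chaudhri: $256,600

Combined assessed value = 2,078,140.
Raw shares: Petrov 738,697/2,078,140 × $749,500 = 266,417.76; Andrade 66,165/2,078,140 × $749,500 = 23,863.01; Kowalski 561,793/2,078,140 × $749,500 = 202,615.73; Chaudhri 711,485/2,078,140 × $749,500 = 256,603.50.
Rounded to nearest $50: Petrov $266,400; Andrade $23,850; Kowalski $202,600; Chaudhri $256,600. Sum = $749,450.
Difference $749,500 − $749,450 = +$50 applied to largest allocation (Petrov): Petrov becomes $266,450.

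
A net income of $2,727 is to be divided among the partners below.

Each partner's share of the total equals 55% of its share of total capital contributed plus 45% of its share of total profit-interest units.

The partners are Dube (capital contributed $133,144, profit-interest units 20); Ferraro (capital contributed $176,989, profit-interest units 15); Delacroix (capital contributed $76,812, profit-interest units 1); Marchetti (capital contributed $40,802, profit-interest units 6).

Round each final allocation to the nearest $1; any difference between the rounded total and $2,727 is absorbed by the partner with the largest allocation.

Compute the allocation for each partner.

Totals — capital contributed 427,747, profit-interest units 42.
Composite weights (55% capital contributed + 45% profit-interest units): Dube 0.3855; Ferraro 0.3883; Delacroix 0.1095; Marchetti 0.1167.
Pro-rata amounts: Dube 1,051.21; Ferraro 1,058.86; Delacroix 298.55; Marchetti 318.38.
At nearest $1: Dube $1,051; Ferraro $1,059; Delacroix $299; Marchetti $318. Sum = $2,727.
Sum already equals the total — no adjustment.

Dube: $1,051 · Ferraro: $1,059 · Delacroix: $299 · Marchetti: $318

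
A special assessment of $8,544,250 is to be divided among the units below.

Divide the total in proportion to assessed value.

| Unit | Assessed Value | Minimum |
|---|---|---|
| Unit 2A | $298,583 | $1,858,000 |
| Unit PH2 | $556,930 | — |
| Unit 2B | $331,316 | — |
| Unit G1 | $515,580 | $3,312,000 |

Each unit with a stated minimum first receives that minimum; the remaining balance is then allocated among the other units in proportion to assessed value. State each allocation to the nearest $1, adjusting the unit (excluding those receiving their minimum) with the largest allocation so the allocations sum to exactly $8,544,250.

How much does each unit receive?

Unit 2A: $1,858,000 · Unit PH2: $2,115,654 · Unit 2B: $1,258,596 · Unit G1: $3,312,000

Guaranteed amounts: Unit 2A $1,858,000; Unit G1 $3,312,000. Balance $3,374,250.
Balance split over remaining assessed value 888,246: Unit PH2 2,115,653.83 → $2,115,654; Unit 2B 1,258,596.17 → $1,258,596.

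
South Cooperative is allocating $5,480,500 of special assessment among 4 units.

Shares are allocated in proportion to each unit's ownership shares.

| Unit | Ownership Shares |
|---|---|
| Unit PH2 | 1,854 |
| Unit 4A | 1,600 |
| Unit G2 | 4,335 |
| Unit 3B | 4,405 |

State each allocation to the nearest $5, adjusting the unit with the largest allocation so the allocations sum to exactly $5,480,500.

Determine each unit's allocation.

Unit PH2: $833,265 · Unit 4A: $719,110 · Unit G2: $1,948,335 · Unit 3B: $1,979,790

Combined ownership shares = 12,194.
Pro-rata amounts: Unit PH2 1,854/12,194 × $5,480,500 = 833,266.11; Unit 4A 1,600/12,194 × $5,480,500 = 719,107.76; Unit G2 4,335/12,194 × $5,480,500 = 1,948,332.58; Unit 3B 4,405/12,194 × $5,480,500 = 1,979,793.55.
After rounding ($5): Unit PH2 $833,265; Unit 4A $719,110; Unit G2 $1,948,335; Unit 3B $1,979,795. Sum = $5,480,505.
Difference $5,480,500 − $5,480,505 = −$5 applied to largest allocation (Unit 3B): Unit 3B becomes $1,979,790.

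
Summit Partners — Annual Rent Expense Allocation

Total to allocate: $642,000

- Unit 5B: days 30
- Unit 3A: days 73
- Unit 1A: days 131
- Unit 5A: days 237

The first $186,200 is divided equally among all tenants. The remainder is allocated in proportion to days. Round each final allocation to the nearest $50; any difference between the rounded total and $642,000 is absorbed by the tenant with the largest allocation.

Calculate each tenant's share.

Unit 5B: $75,600 · Unit 3A: $117,200 · Unit 1A: $173,300 · Unit 5A: $275,900

$186,200 shared equally gives $46,550 per tenant.
Remainder $455,800 by days (total 471): Unit 5B 29,031.85 → $29,050; Unit 3A 70,644.16 → $70,650; Unit 1A 126,772.40 → $126,750; Unit 5A 229,351.59 → $229,350.
Totals: Unit 5B $46,550 + $29,050 = $75,600; Unit 3A $46,550 + $70,650 = $117,200; Unit 1A $46,550 + $126,750 = $173,300; Unit 5A $46,550 + $229,350 = $275,900.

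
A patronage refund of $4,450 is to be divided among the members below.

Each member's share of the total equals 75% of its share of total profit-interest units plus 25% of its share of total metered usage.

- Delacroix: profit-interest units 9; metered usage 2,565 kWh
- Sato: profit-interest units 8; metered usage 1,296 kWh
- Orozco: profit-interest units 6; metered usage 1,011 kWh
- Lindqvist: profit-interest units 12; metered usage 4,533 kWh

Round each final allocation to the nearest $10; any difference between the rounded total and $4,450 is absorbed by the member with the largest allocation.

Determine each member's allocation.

Delacroix: $1,160; Sato: $920; Orozco: $690; Lindqvist: $1,680

Totals — profit-interest units 35, metered usage 9,405.
Combined weights (75% profit-interest units + 25% metered usage): Delacroix 0.2610; Sato 0.2059; Orozco 0.1554; Lindqvist 0.3776.
Raw shares: Delacroix 1,161.62; Sato 916.16; Orozco 691.73; Lindqvist 1,680.49.
After rounding ($10): Delacroix $1,160; Sato $920; Orozco $690; Lindqvist $1,680. Sum = $4,450.
Rounded total matches; no reconciliation needed.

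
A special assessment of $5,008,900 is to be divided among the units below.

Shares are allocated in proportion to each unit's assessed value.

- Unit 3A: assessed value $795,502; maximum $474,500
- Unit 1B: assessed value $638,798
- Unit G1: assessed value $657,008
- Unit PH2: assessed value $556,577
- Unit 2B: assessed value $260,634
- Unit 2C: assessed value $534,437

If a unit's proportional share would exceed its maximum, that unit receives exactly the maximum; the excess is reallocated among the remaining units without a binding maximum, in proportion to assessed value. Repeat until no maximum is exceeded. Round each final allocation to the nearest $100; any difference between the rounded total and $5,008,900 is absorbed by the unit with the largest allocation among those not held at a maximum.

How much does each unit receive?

Unit 3A: $474,500 | Unit 1B: $1,094,100 | Unit G1: $1,125,200 | Unit PH2: $953,300 | Unit 2B: $446,400 | Unit 2C: $915,400

Total assessed value = 3,442,956.
Pro-rata shares before constraints: Unit 3A 1,157,316.55; Unit 1B 929,339.59; Unit G1 955,831.96; Unit PH2 809,722.38; Unit 2B 379,176.98; Unit 2C 777,512.55.
Held at cap: Unit 3A ($474,500); balance $4,534,400 reallocated over remaining assessed value 2,647,454.
Remaining shares: Unit 1B 1,094,094.80 → $1,094,100; Unit G1 1,125,283.79 → $1,125,300; Unit PH2 953,271.61 → $953,300; Unit 2B 446,398.24 → $446,400; Unit 2C 915,351.55 → $915,400.
Rounding difference −$100 applied to Unit G1 → $1,125,200.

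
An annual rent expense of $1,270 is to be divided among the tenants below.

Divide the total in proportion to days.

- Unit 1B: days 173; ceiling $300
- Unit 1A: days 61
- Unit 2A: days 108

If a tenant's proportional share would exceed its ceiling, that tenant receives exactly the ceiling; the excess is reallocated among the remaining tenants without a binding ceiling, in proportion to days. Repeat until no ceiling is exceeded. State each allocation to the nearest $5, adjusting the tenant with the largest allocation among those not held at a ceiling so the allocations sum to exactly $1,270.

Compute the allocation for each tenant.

Combined days = 342.
Unconstrained shares: Unit 1B 642.43; Unit 1A 226.52; Unit 2A 401.05.
Held at cap: Unit 1B ($300); remaining pool $970 reallocated over remaining days 169.
Redistributed shares: Unit 1A 350.12 → $350; Unit 2A 619.88 → $620.

Unit 1B: $300 · Unit 1A: $350 · Unit 2A: $620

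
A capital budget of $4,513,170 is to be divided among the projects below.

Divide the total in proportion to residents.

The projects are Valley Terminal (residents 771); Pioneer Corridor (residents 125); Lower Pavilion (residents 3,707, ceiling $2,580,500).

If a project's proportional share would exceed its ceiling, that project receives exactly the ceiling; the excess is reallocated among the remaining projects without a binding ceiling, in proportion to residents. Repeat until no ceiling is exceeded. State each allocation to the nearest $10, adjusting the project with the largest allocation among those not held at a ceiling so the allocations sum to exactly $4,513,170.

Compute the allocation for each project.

Total residents = 4,603.
Pro-rata shares before constraints: Valley Terminal 755,953.52; Pioneer Corridor 122,560.56; Lower Pavilion 3,634,655.92.
Held at cap: Lower Pavilion ($2,580,500); remaining pool $1,932,670 reallocated over remaining residents 896.
Redistributed shares: Valley Terminal 1,663,045.28 → $1,663,050; Pioneer Corridor 269,624.72 → $269,620.

Valley Terminal: $1,663,050 · Pioneer Corridor: $269,620 · Lower Pavilion: $2,580,500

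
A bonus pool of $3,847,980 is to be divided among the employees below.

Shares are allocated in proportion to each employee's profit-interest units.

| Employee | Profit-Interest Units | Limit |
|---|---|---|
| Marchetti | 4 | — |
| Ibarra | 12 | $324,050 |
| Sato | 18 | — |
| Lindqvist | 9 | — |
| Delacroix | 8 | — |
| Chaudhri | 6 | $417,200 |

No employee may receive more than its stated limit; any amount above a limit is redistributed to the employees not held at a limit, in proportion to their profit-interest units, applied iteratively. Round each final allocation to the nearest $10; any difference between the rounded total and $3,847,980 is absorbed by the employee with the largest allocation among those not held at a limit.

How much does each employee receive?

Marchetti: $318,640; Ibarra: $324,050; Sato: $1,433,870; Lindqvist: $716,940; Delacroix: $637,280; Chaudhri: $417,200

Sum of profit-interest units: 57.
Pro-rata shares before constraints: Marchetti 270,033.68; Ibarra 810,101.05; Sato 1,215,151.58; Lindqvist 607,575.79; Delacroix 540,067.37; Chaudhri 405,050.53.
Cap binds for Ibarra ($324,050); remaining pool $3,523,930 reallocated over remaining profit-interest units 45.
Cap binds for Chaudhri ($417,200); remaining pool $3,106,730 reallocated over remaining profit-interest units 39.
Redistributed shares: Marchetti 318,638.97 → $318,640; Sato 1,433,875.38 → $1,433,880; Lindqvist 716,937.69 → $716,940; Delacroix 637,277.95 → $637,280.
Rounding difference −$10 applied to Sato → $1,433,870.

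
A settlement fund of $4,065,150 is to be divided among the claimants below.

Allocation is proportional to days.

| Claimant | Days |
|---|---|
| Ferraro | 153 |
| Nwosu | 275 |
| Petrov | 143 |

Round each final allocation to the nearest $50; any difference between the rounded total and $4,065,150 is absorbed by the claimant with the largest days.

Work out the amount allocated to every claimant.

Sum of days: 571.
Unrounded shares: Ferraro 153/571 × $4,065,150 = 1,089,260.86; Nwosu 275/571 × $4,065,150 = 1,957,821.80; Petrov 143/571 × $4,065,150 = 1,018,067.34.
After rounding ($50): Ferraro $1,089,250; Nwosu $1,957,800; Petrov $1,018,050. Sum = $4,065,100.
Difference $4,065,150 − $4,065,100 = +$50 applied to largest days (Nwosu): Nwosu becomes $1,957,850.

Ferraro: $1,089,250; Nwosu: $1,957,850; Petrov: $1,018,050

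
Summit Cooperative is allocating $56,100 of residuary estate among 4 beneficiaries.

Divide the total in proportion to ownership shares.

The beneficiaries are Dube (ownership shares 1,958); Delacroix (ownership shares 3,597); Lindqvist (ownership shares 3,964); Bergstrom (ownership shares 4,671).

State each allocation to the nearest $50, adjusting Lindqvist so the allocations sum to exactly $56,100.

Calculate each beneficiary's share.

Dube: $7,750 · Delacroix: $14,200 · Lindqvist: $15,700 · Bergstrom: $18,450

Total ownership shares = 14,190.
Unrounded shares: Dube 1,958/14,190 × $56,100 = 7,740.93; Delacroix 3,597/14,190 × $56,100 = 14,220.70; Lindqvist 3,964/14,190 × $56,100 = 15,671.63; Bergstrom 4,671/14,190 × $56,100 = 18,466.74.
Rounded to nearest $50: Dube $7,750; Delacroix $14,200; Lindqvist $15,650; Bergstrom $18,450. Sum = $56,050.
Difference $56,100 − $56,050 = +$50 applied to Lindqvist: Lindqvist becomes $15,700.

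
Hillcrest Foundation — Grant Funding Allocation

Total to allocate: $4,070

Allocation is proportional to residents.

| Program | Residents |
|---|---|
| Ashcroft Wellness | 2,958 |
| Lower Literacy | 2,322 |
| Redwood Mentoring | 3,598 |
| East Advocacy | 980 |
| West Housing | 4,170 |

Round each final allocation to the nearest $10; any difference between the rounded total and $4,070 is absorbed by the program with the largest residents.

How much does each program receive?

Total residents = 2,958 + 2,322 + 3,598 + 980 + 4,170 = 14,028.
Unrounded shares: Ashcroft Wellness 858.22; Lower Literacy 673.69; Redwood Mentoring 1,043.90; East Advocacy 284.33; West Housing 1,209.86.
Rounded to nearest $10: Ashcroft Wellness $860; Lower Literacy $670; Redwood Mentoring $1,040; East Advocacy $280; West Housing $1,210. Sum = $4,060.
Difference $4,070 − $4,060 = +$10 applied to largest residents (West Housing): West Housing becomes $1,220.

Ashcroft Wellness: $860 | Lower Literacy: $670 | Redwood Mentoring: $1,040 | East Advocacy: $280 | West Housing: $1,220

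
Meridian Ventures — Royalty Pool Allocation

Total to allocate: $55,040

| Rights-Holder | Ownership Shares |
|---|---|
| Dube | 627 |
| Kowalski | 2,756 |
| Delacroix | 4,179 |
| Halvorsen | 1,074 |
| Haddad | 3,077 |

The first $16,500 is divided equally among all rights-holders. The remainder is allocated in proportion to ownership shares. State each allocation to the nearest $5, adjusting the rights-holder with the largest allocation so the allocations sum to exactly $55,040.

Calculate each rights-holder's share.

First tranche $16,500 split equally: $3,300 each.
Remainder $38,540 by ownership shares (total 11,713): Dube 2,063.06 → $2,065; Kowalski 9,068.24 → $9,070; Delacroix 13,750.42 → $13,750; Halvorsen 3,533.85 → $3,535; Haddad 10,124.44 → $10,125.
Rounding difference −$5 on remainder applied to Delacroix.
Totals: Dube $3,300 + $2,065 = $5,365; Kowalski $3,300 + $9,070 = $12,370; Delacroix $3,300 + $13,745 = $17,045; Halvorsen $3,300 + $3,535 = $6,835; Haddad $3,300 + $10,125 = $13,425.

Dube: $5,365 | Kowalski: $12,370 | Delacroix: $17,045 | Halvorsen: $6,835 | Haddad: $13,425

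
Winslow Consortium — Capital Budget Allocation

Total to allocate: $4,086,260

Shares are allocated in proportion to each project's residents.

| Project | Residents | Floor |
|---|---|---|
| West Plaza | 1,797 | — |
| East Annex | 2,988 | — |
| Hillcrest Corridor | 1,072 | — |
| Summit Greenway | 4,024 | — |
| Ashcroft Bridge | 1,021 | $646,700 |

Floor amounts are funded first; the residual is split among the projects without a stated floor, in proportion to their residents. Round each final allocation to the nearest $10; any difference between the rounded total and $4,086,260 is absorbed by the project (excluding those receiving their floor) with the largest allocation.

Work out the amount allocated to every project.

Minimums first: Ashcroft Bridge $646,700. Residual $3,439,560.
Residual split over remaining residents 9,881: West Plaza 625,532.77 → $625,530; East Annex 1,040,117.93 → $1,040,120; Hillcrest Corridor 373,161.45 → $373,160; Summit Greenway 1,400,747.84 → $1,400,750.

West Plaza: $625,530 · East Annex: $1,040,120 · Hillcrest Corridor: $373,160 · Summit Greenway: $1,400,750 · Ashcroft Bridge: $646,700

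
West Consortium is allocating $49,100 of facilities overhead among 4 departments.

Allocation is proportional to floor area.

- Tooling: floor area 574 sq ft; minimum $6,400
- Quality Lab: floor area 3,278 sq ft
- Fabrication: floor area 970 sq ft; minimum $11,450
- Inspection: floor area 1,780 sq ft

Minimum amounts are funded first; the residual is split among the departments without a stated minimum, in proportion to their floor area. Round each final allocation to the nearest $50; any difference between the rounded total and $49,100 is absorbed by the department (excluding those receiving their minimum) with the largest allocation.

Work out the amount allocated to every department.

Tooling: $6,400; Quality Lab: $20,250; Fabrication: $11,450; Inspection: $11,000

Minimums first: Tooling $6,400; Fabrication $11,450. Remaining pool $31,250.
Remaining pool split over remaining floor area 5,058: Quality Lab 20,252.57 → $20,250; Inspection 10,997.43 → $11,000.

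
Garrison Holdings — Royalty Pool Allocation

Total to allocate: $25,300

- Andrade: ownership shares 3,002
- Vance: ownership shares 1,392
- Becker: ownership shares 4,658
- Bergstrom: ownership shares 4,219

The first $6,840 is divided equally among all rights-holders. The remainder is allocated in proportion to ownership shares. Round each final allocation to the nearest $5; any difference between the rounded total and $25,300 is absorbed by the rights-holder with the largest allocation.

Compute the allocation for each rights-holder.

$6,840 shared equally gives $1,710 per rights-holder.
Remainder $18,460 by ownership shares (total 13,271): Andrade 4,175.79 → $4,175; Vance 1,936.28 → $1,935; Becker 6,479.29 → $6,480; Bergstrom 5,868.64 → $5,870.
Totals: Andrade $1,710 + $4,175 = $5,885; Vance $1,710 + $1,935 = $3,645; Becker $1,710 + $6,480 = $8,190; Bergstrom $1,710 + $5,870 = $7,580.

Andrade: $5,885; Vance: $3,645; Becker: $8,190; Bergstrom: $7,580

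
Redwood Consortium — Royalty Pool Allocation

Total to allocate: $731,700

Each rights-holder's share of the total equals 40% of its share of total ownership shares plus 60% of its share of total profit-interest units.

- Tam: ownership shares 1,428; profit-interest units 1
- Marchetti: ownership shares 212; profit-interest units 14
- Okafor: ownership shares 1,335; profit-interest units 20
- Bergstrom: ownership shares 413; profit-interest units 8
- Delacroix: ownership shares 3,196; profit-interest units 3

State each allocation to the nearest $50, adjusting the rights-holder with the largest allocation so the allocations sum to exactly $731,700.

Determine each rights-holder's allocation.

Tam: $73,000 · Marchetti: $143,050 · Okafor: $250,250 · Bergstrom: $94,700 · Delacroix: $170,700

Ownership shares total 6,584; profit-interest units total 46.
Combined weights (40% ownership shares + 60% profit-interest units): Tam 0.0998; Marchetti 0.1955; Okafor 0.3420; Bergstrom 0.1294; Delacroix 0.2333.
Unrounded shares: Tam 73,023.11; Marchetti 143,038.87; Okafor 250,223.31; Bergstrom 94,710.48; Delacroix 170,704.23.
Rounded to nearest $50: Tam $73,000; Marchetti $143,050; Okafor $250,200; Bergstrom $94,700; Delacroix $170,700. Sum = $731,650.
Difference $731,700 − $731,650 = +$50 applied to largest allocation (Okafor): Okafor becomes $250,250.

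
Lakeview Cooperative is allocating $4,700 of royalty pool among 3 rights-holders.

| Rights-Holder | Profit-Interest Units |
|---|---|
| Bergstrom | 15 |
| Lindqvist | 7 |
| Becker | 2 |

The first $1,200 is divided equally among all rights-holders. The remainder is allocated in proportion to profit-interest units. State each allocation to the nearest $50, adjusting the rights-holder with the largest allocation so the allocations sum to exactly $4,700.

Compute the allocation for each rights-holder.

Bergstrom: $2,600; Lindqvist: $1,400; Becker: $700

First tranche $1,200 split equally: $400 each.
Remainder $3,500 by profit-interest units (total 24): Bergstrom 2,187.50 → $2,200; Lindqvist 1,020.83 → $1,000; Becker 291.67 → $300.
Totals: Bergstrom $400 + $2,200 = $2,600; Lindqvist $400 + $1,000 = $1,400; Becker $400 + $300 = $700.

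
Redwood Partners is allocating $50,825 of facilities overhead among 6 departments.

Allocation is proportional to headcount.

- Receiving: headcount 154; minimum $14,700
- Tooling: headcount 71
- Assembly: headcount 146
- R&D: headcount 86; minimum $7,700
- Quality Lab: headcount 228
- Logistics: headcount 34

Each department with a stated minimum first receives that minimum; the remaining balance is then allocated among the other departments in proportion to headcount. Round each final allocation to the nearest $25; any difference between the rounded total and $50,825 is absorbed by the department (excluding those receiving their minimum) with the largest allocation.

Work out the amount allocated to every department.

Receiving: $14,700; Tooling: $4,225; Assembly: $8,675; R&D: $7,700; Quality Lab: $13,500; Logistics: $2,025

Minimums first: Receiving $14,700; R&D $7,700. Residual $28,425.
Residual split over remaining headcount 479: Tooling 4,213.31 → $4,225; Assembly 8,663.99 → $8,675; Quality Lab 13,530.06 → $13,525; Logistics 2,017.64 → $2,025.
Rounding difference −$25 applied to Quality Lab → $13,500.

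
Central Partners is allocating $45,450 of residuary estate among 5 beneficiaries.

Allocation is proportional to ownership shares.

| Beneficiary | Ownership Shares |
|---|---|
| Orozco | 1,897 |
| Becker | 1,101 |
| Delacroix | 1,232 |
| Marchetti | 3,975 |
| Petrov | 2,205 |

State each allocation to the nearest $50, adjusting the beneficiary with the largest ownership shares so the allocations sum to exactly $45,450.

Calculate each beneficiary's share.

Ownership shares total: 10,410.
Unrounded shares: Orozco 1,897/10,410 × $45,450 = 8,282.29; Becker 1,101/10,410 × $45,450 = 4,806.96; Delacroix 1,232/10,410 × $45,450 = 5,378.90; Marchetti 3,975/10,410 × $45,450 = 17,354.83; Petrov 2,205/10,410 × $45,450 = 9,627.02.
After rounding ($50): Orozco $8,300; Becker $4,800; Delacroix $5,400; Marchetti $17,350; Petrov $9,650. Sum = $45,500.
Difference $45,450 − $45,500 = −$50 applied to largest ownership shares (Marchetti): Marchetti becomes $17,300.

Orozco: $8,300 · Becker: $4,800 · Delacroix: $5,400 · Marchetti: $17,300 · Petrov: $9,650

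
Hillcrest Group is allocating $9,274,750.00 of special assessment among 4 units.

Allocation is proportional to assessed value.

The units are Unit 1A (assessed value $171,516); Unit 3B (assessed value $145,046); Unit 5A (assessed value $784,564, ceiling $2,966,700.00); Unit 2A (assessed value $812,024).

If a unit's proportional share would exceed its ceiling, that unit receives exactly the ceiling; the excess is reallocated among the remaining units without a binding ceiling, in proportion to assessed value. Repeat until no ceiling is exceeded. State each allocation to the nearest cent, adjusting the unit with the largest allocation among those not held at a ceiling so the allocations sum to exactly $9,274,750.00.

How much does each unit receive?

Unit 1A: $958,661.11; Unit 3B: $810,711.30; Unit 5A: $2,966,700.00; Unit 2A: $4,538,677.59

Combined assessed value = 1,913,150.
Unconstrained shares: Unit 1A 831,491.5302; Unit 3B 703,167.7540; Unit 5A 3,803,483.7619; Unit 2A 3,936,606.9540.
Cap binds for Unit 5A ($2,966,700.00); remaining pool $6,308,050.00 reallocated over remaining assessed value 1,128,586.
Redistributed shares: Unit 1A 958,661.1067 → $958,661.11; Unit 3B 810,711.2974 → $810,711.30; Unit 2A 4,538,677.5959 → $4,538,677.60.
Rounding difference −$0.01 applied to Unit 2A → $4,538,677.59.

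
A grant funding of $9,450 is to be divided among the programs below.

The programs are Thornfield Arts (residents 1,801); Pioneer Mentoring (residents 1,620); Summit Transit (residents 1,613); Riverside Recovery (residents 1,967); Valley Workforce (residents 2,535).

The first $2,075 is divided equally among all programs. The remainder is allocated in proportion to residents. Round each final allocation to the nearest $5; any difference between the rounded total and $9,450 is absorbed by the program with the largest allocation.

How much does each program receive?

Equal tier: $2,075 ÷ 5 = $415 apiece.
Remainder $7,375 by residents (total 9,536): Thornfield Arts 1,392.87 → $1,395; Pioneer Mentoring 1,252.88 → $1,255; Summit Transit 1,247.47 → $1,245; Riverside Recovery 1,521.25 → $1,520; Valley Workforce 1,960.53 → $1,960.
Totals: Thornfield Arts $415 + $1,395 = $1,810; Pioneer Mentoring $415 + $1,255 = $1,670; Summit Transit $415 + $1,245 = $1,660; Riverside Recovery $415 + $1,520 = $1,935; Valley Workforce $415 + $1,960 = $2,375.

Thornfield Arts: $1,810; Pioneer Mentoring: $1,670; Summit Transit: $1,660; Riverside Recovery: $1,935; Valley Workforce: $2,375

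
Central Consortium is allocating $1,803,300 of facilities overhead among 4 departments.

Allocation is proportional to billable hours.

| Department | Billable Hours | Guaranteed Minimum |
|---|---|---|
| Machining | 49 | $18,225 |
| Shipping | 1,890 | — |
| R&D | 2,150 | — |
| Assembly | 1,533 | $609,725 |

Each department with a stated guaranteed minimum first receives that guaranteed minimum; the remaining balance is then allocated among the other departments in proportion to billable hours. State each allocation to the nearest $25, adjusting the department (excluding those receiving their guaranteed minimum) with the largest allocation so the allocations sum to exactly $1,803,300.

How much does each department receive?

Machining: $18,225; Shipping: $549,850; R&D: $625,500; Assembly: $609,725

Guaranteed amounts: Machining $18,225; Assembly $609,725. Remaining pool $1,175,350.
Remaining pool split over remaining billable hours 4,040: Shipping 549,854.33 → $549,850; R&D 625,495.67 → $625,500.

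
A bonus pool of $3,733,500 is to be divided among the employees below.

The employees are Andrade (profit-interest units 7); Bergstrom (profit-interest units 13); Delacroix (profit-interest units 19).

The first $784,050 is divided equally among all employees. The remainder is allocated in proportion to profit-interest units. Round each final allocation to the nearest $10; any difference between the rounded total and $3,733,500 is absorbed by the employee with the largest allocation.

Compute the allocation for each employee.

$784,050 shared equally gives $261,350 per employee.
Remainder $2,949,450 by profit-interest units (total 39): Andrade 529,388.46 → $529,390; Bergstrom 983,150.00 → $983,150; Delacroix 1,436,911.54 → $1,436,910.
Totals: Andrade $261,350 + $529,390 = $790,740; Bergstrom $261,350 + $983,150 = $1,244,500; Delacroix $261,350 + $1,436,910 = $1,698,260.

Andrade: $790,740; Bergstrom: $1,244,500; Delacroix: $1,698,260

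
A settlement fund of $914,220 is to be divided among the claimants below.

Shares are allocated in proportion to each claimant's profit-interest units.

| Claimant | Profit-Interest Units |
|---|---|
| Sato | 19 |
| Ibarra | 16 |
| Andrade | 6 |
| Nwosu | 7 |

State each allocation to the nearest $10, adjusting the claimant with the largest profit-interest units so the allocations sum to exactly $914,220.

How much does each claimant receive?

Sato: $361,880; Ibarra: $304,740; Andrade: $114,280; Nwosu: $133,320

Profit-interest units total: 19 + 16 + 6 + 7 = 48.
Raw shares: Sato 361,878.75; Ibarra 304,740.00; Andrade 114,277.50; Nwosu 133,323.75.
At nearest $10: Sato $361,880; Ibarra $304,740; Andrade $114,280; Nwosu $133,320. Sum = $914,220.
No rounding difference to absorb.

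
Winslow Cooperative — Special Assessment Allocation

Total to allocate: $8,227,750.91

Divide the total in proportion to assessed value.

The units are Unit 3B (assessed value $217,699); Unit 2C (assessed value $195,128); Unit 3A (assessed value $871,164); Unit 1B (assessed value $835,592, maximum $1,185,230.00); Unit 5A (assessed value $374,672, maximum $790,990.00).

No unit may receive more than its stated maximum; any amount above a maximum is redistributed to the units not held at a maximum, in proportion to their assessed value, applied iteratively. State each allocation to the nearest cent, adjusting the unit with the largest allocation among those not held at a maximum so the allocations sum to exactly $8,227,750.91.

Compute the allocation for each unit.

Total assessed value = 2,494,255.
Unconstrained shares: Unit 3B 718,119.4967; Unit 2C 643,664.9739; Unit 3A 2,873,691.9015; Unit 1B 2,756,351.2305; Unit 5A 1,235,923.3073.
Capped: Unit 1B ($1,185,230.00), Unit 5A ($790,990.00); remaining pool $6,251,530.91 reallocated over remaining assessed value 1,283,991.
Shares after redistribution: Unit 3B 1,059,938.9151 → $1,059,938.92; Unit 2C 950,044.6058 → $950,044.61; Unit 3A 4,241,547.3891 → $4,241,547.39.
Rounding difference −$0.01 applied to Unit 3A → $4,241,547.38.

Unit 3B: $1,059,938.92 | Unit 2C: $950,044.61 | Unit 3A: $4,241,547.38 | Unit 1B: $1,185,230.00 | Unit 5A: $790,990.00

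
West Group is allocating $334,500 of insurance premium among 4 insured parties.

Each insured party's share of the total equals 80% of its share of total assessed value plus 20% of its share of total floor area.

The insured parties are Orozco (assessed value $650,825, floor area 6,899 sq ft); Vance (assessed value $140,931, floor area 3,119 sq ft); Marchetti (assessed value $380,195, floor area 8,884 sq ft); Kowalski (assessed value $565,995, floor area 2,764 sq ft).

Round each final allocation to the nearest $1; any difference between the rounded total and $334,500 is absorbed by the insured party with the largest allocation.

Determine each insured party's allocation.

Totals — assessed value 1,737,946, floor area 21,666.
Combined weights (80% assessed value + 20% floor area): Orozco 0.3633; Vance 0.0937; Marchetti 0.2570; Kowalski 0.2860.
Proportional shares: Orozco 121,513.34; Vance 31,330.64; Marchetti 85,972.38; Kowalski 95,683.65.
Rounded to nearest $1: Orozco $121,513; Vance $31,331; Marchetti $85,972; Kowalski $95,684. Sum = $334,500.
Sum already equals the total — no adjustment.

Orozco: $121,513 | Vance: $31,331 | Marchetti: $85,972 | Kowalski: $95,684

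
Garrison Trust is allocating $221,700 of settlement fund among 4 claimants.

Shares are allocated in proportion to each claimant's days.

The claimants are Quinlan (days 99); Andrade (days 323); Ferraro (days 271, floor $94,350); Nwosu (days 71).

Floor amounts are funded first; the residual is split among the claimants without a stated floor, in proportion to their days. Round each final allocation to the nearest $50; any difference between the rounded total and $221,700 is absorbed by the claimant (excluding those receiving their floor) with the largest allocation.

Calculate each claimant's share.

Quinlan: $25,550 · Andrade: $83,450 · Ferraro: $94,350 · Nwosu: $18,350

Fund the minimums — Ferraro $94,350. Remaining pool $127,350.
Remaining pool split over remaining days 493: Quinlan 25,573.33 → $25,550; Andrade 83,436.21 → $83,450; Nwosu 18,340.47 → $18,350.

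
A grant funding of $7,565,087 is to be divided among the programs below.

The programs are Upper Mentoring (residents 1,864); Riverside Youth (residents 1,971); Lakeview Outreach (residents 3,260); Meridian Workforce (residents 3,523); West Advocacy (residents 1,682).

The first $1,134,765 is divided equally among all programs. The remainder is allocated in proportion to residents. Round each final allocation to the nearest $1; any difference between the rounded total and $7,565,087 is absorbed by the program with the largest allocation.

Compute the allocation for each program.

First tranche $1,134,765 split equally: $226,953 each.
Remainder $6,430,322 by residents (total 12,300): Upper Mentoring 974,481.32 → $974,481; Riverside Youth 1,030,419.89 → $1,030,420; Lakeview Outreach 1,704,296.73 → $1,704,297; Meridian Workforce 1,841,790.60 → $1,841,791; West Advocacy 879,333.46 → $879,333.
Totals: Upper Mentoring $226,953 + $974,481 = $1,201,434; Riverside Youth $226,953 + $1,030,420 = $1,257,373; Lakeview Outreach $226,953 + $1,704,297 = $1,931,250; Meridian Workforce $226,953 + $1,841,791 = $2,068,744; West Advocacy $226,953 + $879,333 = $1,106,286.

Upper Mentoring: $1,201,434 | Riverside Youth: $1,257,373 | Lakeview Outreach: $1,931,250 | Meridian Workforce: $2,068,744 | West Advocacy: $1,106,286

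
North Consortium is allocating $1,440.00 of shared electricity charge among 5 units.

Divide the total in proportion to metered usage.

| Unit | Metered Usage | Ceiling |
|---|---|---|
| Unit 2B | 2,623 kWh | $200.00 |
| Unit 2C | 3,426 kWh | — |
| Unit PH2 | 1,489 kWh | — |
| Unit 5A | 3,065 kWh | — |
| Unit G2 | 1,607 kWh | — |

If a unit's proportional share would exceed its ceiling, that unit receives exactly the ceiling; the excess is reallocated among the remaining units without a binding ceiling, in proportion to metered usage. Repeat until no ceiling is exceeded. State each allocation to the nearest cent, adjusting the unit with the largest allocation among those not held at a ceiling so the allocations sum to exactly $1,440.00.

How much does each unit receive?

Unit 2B: $200.00 · Unit 2C: $443.13 · Unit PH2: $192.59 · Unit 5A: $396.43 · Unit G2: $207.85

Total metered usage = 12,210.
Unconstrained shares: Unit 2B 309.3464; Unit 2C 404.0491; Unit PH2 175.6069; Unit 5A 361.4742; Unit G2 189.5233.
Held at cap: Unit 2B ($200.00); balance $1,240.00 reallocated over remaining metered usage 9,587.
Redistributed shares: Unit 2C 443.1251 → $443.13; Unit PH2 192.5900 → $192.59; Unit 5A 396.4327 → $396.43; Unit G2 207.8523 → $207.85.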